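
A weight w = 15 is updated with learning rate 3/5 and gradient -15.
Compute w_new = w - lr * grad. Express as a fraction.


w_new = 15 - 3/5 * -15 = 15 - -9 = 24.

24


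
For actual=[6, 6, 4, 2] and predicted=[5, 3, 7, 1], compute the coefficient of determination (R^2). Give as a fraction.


Mean(y) = 9/2. SS_res = 20. SS_tot = 11. R^2 = 1 - 20/(11) = -9/11.

-9/11


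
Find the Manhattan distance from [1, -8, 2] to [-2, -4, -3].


d = sum of absolute differences: |1--2|=3 + |-8--4|=4 + |2--3|=5 = 12.

12


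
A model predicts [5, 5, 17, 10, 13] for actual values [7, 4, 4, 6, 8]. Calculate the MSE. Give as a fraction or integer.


MSE = (1/5) * ((7-5)^2=4 + (4-5)^2=1 + (4-17)^2=169 + (6-10)^2=16 + (8-13)^2=25). Sum = 215. MSE = 43.

43


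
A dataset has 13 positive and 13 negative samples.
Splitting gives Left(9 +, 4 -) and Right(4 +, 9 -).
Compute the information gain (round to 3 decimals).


H(parent) = 1.0000. H(left) = 0.8905, H(right) = 0.8905. Weighted = (13/26)*0.8905 + (13/26)*0.8905 = 0.8905. IG = 1.0000 - 0.8905 = 0.1095, which rounds to 0.110.

0.110


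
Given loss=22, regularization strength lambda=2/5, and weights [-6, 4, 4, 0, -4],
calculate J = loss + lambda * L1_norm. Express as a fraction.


L1 norm = sum(|w|) = 18. J = 22 + 2/5 * 18 = 146/5.

146/5


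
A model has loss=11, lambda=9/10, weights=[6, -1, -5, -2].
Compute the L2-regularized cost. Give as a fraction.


L2 sq norm = sum(w^2) = 66. J = 11 + 9/10 * 66 = 352/5.

352/5


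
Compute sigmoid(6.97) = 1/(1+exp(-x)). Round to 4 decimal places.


sigma(6.97) = 1/(1+e^(-6.97)) = 1/(1+0.000940) = 1/1.000940 = 0.9991.

0.9991


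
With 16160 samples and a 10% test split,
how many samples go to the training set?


Test set = 16160 * 10% = 1616. Training set = 16160 - 1616 = 14544.

14544


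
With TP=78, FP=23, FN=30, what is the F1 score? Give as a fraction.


Precision = 78/101 = 78/101. Recall = 78/108 = 13/18. F1 = 2*P*R/(P+R) = 156/209.

156/209


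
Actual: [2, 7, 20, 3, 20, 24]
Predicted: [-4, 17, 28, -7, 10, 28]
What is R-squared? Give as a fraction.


Mean(y) = 38/3. SS_res = 416. SS_tot = 1426/3. R^2 = 1 - 416/(1426/3) = 89/713.

89/713


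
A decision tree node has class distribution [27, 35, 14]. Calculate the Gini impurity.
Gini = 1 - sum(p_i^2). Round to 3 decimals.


Total = 76. Proportions: 27/76, 35/76, 14/76. sum(p_i^2) = 0.3722. Gini = 1 - 0.3722 = 0.6278, which rounds to 0.628.

0.628


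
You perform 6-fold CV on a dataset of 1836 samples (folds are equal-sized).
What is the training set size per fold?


Each validation fold has 1836/6 = 306 samples. Training set = 1836 - 306 = 1530.

1530


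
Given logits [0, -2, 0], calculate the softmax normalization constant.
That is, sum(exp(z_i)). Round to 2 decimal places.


Denom = e^0=1.0000 + e^-2=0.1353 + e^0=1.0000. Sum = 2.1353, which rounds to 2.14.

2.14


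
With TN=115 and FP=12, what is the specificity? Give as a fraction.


Specificity = TN / (TN + FP) = 115 / 127 = 115/127.

115/127


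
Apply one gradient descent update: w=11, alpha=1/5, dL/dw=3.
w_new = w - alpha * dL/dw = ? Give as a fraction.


w_new = 11 - 1/5 * 3 = 11 - 3/5 = 52/5.

52/5


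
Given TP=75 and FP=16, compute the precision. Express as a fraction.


Precision = TP / (TP + FP) = 75 / 91 = 75/91.

75/91


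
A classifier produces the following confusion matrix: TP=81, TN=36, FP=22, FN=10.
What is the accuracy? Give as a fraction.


Accuracy = (TP + TN) / (TP + TN + FP + FN) = (81 + 36) / 149 = 117/149.

117/149


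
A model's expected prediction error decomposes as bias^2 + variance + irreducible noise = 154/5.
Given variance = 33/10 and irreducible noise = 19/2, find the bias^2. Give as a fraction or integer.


Total error = bias^2 + variance + irreducible noise. So bias^2 = 154/5 - 33/10 - 19/2 = 18.

18


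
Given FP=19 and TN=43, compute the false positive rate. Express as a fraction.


FPR = FP / (FP + TN) = 19 / 62 = 19/62.

19/62


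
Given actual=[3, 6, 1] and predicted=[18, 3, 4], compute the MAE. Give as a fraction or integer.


MAE = (1/3) * (|3-18|=15 + |6-3|=3 + |1-4|=3). Sum = 21. MAE = 7.

7


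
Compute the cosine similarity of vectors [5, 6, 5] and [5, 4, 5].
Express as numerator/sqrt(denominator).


dot = 74. |a|^2 = 86, |b|^2 = 66. cos = 74/sqrt(5676).

74/sqrt(5676)


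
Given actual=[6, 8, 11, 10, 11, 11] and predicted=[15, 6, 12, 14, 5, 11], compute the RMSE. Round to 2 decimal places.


MSE = 23.0000. RMSE = sqrt(23.0000) = 4.80.

4.80


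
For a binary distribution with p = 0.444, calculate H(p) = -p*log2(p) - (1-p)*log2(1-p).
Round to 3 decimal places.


H = -0.444*log2(0.444) - 0.556*log2(0.556) = 0.991.

0.991


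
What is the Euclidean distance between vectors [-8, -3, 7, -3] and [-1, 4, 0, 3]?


d = sqrt(sum of squared differences). (-8--1)^2=49, (-3-4)^2=49, (7-0)^2=49, (-3-3)^2=36. Sum = 183.

sqrt(183)


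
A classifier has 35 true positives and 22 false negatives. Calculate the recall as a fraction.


Recall = TP / (TP + FN) = 35 / 57 = 35/57.

35/57


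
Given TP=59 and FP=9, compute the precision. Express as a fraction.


Precision = TP / (TP + FP) = 59 / 68 = 59/68.

59/68


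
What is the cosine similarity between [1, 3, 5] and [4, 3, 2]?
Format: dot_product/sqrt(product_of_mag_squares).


dot = 23. |a|^2 = 35, |b|^2 = 29. cos = 23/sqrt(1015).

23/sqrt(1015)


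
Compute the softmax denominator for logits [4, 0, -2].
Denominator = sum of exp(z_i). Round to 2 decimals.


Denom = e^4=54.5982 + e^0=1.0000 + e^-2=0.1353. Sum = 55.7335, which rounds to 55.73.

55.73


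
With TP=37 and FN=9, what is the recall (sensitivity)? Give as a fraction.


Recall = TP / (TP + FN) = 37 / 46 = 37/46.

37/46


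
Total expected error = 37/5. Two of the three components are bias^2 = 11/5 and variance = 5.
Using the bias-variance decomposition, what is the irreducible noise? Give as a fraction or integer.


Total error = bias^2 + variance + irreducible noise. So irreducible noise = 37/5 - 11/5 - 5 = 1/5.

1/5


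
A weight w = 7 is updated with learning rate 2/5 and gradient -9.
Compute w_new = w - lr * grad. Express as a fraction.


w_new = 7 - 2/5 * -9 = 7 - -18/5 = 53/5.

53/5


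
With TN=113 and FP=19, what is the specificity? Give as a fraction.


Specificity = TN / (TN + FP) = 113 / 132 = 113/132.

113/132


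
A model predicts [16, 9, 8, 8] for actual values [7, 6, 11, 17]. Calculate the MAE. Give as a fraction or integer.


MAE = (1/4) * (|7-16|=9 + |6-9|=3 + |11-8|=3 + |17-8|=9). Sum = 24. MAE = 6.

6


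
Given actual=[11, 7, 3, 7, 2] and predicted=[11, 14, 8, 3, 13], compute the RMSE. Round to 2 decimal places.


MSE = 42.2000. RMSE = sqrt(42.2000) = 6.50.

6.50


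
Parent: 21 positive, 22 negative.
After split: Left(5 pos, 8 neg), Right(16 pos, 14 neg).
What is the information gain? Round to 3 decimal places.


H(parent) = 0.9996. H(left) = 0.9612, H(right) = 0.9968. Weighted = (13/43)*0.9612 + (30/43)*0.9968 = 0.9860. IG = 0.9996 - 0.9860 = 0.0136, which rounds to 0.014.

0.014


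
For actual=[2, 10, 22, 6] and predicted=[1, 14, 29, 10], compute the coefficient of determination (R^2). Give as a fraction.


Mean(y) = 10. SS_res = 82. SS_tot = 224. R^2 = 1 - 82/(224) = 71/112.

71/112


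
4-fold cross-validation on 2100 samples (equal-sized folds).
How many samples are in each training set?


Each validation fold has 2100/4 = 525 samples. Training set = 2100 - 525 = 1575.

1575


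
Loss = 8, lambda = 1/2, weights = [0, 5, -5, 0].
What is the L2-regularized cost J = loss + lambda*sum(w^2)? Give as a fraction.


L2 sq norm = sum(w^2) = 50. J = 8 + 1/2 * 50 = 33.

33


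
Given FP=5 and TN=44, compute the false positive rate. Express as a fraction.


FPR = FP / (FP + TN) = 5 / 49 = 5/49.

5/49


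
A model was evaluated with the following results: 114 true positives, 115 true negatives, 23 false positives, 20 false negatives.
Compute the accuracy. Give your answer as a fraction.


Accuracy = (TP + TN) / (TP + TN + FP + FN) = (114 + 115) / 272 = 229/272.

229/272


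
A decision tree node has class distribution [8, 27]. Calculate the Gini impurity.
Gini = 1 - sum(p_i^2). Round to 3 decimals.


Total = 35. Proportions: 8/35, 27/35. sum(p_i^2) = 0.6473. Gini = 1 - 0.6473 = 0.3527, which rounds to 0.353.

0.353


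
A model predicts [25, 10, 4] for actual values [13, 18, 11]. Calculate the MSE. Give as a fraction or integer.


MSE = (1/3) * ((13-25)^2=144 + (18-10)^2=64 + (11-4)^2=49). Sum = 257. MSE = 257/3.

257/3


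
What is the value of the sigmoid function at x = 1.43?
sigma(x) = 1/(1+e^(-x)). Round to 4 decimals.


sigma(1.43) = 1/(1+e^(-1.43)) = 1/(1+0.239309) = 1/1.239309 = 0.8069.

0.8069


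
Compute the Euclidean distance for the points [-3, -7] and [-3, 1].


d = sqrt(sum of squared differences). (-3--3)^2=0, (-7-1)^2=64. Sum = 64.

8


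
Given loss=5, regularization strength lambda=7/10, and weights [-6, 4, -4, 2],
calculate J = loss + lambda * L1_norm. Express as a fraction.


L1 norm = sum(|w|) = 16. J = 5 + 7/10 * 16 = 81/5.

81/5


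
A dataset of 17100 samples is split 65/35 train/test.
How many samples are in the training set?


Test set = 17100 * 35% = 5985. Training set = 17100 - 5985 = 11115.

11115


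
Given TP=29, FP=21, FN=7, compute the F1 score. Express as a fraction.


Precision = 29/50 = 29/50. Recall = 29/36 = 29/36. F1 = 2*P*R/(P+R) = 29/43.

29/43


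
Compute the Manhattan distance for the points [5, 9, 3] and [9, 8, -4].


d = sum of absolute differences: |5-9|=4 + |9-8|=1 + |3--4|=7 = 12.

12


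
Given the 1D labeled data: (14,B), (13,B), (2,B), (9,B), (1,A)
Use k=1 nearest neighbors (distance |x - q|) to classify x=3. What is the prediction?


Distances: |14-3|=11, |13-3|=10, |2-3|=1, |9-3|=6, |1-3|=2. 1 nearest: (2,B). Counts: {'B': 1}. Majority class: B.

B


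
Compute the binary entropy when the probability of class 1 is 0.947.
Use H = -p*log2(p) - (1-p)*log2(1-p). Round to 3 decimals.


H = -0.947*log2(0.947) - 0.053*log2(0.053) = 0.299.

0.299


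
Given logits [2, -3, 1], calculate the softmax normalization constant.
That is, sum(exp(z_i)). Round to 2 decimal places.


Denom = e^2=7.3891 + e^-3=0.0498 + e^1=2.7183. Sum = 10.1572, which rounds to 10.16.

10.16


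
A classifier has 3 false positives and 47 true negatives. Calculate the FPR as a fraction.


FPR = FP / (FP + TN) = 3 / 50 = 3/50.

3/50


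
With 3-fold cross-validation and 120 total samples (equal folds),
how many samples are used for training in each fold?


Each validation fold has 120/3 = 40 samples. Training set = 120 - 40 = 80.

80


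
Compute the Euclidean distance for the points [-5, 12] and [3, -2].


d = sqrt(sum of squared differences). (-5-3)^2=64, (12--2)^2=196. Sum = 260.

sqrt(260)


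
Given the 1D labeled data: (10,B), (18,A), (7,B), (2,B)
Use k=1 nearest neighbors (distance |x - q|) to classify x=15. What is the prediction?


Distances: |10-15|=5, |18-15|=3, |7-15|=8, |2-15|=13. 1 nearest: (18,A). Counts: {'A': 1}. Majority class: A.

A


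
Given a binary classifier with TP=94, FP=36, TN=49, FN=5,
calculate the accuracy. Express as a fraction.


Accuracy = (TP + TN) / (TP + TN + FP + FN) = (94 + 49) / 184 = 143/184.

143/184


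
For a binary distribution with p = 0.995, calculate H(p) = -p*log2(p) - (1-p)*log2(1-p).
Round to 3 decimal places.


H = -0.995*log2(0.995) - 0.005*log2(0.005) = 0.045.

0.045


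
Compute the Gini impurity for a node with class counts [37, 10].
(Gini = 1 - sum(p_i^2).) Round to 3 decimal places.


Total = 47. Proportions: 37/47, 10/47. sum(p_i^2) = 0.6650. Gini = 1 - 0.6650 = 0.3350, which rounds to 0.335.

0.335


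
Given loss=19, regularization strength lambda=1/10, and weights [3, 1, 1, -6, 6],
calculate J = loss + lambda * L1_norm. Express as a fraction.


L1 norm = sum(|w|) = 17. J = 19 + 1/10 * 17 = 207/10.

207/10


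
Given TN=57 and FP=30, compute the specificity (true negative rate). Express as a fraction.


Specificity = TN / (TN + FP) = 57 / 87 = 19/29.

19/29


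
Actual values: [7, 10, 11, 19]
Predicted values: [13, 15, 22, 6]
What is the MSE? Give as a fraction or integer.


MSE = (1/4) * ((7-13)^2=36 + (10-15)^2=25 + (11-22)^2=121 + (19-6)^2=169). Sum = 351. MSE = 351/4.

351/4


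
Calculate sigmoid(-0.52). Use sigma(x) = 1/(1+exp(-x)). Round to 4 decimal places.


sigma(-0.52) = 1/(1+e^(0.52)) = 1/(1+1.682028) = 1/2.682028 = 0.3729.

0.3729


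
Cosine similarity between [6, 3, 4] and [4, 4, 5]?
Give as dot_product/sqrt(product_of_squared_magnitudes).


dot = 56. |a|^2 = 61, |b|^2 = 57. cos = 56/sqrt(3477).

56/sqrt(3477)


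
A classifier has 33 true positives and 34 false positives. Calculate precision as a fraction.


Precision = TP / (TP + FP) = 33 / 67 = 33/67.

33/67


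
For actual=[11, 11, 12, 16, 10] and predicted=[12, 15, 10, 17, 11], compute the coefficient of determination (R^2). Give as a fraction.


Mean(y) = 12. SS_res = 23. SS_tot = 22. R^2 = 1 - 23/(22) = -1/22.

-1/22


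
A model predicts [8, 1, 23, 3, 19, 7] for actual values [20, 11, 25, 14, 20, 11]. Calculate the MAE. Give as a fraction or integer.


MAE = (1/6) * (|20-8|=12 + |11-1|=10 + |25-23|=2 + |14-3|=11 + |20-19|=1 + |11-7|=4). Sum = 40. MAE = 20/3.

20/3


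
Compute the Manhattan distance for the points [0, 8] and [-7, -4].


d = sum of absolute differences: |0--7|=7 + |8--4|=12 = 19.

19


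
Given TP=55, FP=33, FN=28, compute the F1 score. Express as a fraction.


Precision = 55/88 = 5/8. Recall = 55/83 = 55/83. F1 = 2*P*R/(P+R) = 110/171.

110/171


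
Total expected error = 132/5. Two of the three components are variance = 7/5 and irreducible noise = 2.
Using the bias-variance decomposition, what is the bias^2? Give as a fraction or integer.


Total error = bias^2 + variance + irreducible noise. So bias^2 = 132/5 - 7/5 - 2 = 23.

23


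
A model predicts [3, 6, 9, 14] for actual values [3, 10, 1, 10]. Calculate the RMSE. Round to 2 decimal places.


MSE = 24.0000. RMSE = sqrt(24.0000) = 4.90.

4.90


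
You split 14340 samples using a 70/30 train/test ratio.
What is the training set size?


Test set = 14340 * 30% = 4302. Training set = 14340 - 4302 = 10038.

10038


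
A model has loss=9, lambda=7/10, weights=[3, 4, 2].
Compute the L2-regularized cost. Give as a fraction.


L2 sq norm = sum(w^2) = 29. J = 9 + 7/10 * 29 = 293/10.

293/10


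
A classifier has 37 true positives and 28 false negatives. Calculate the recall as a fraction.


Recall = TP / (TP + FN) = 37 / 65 = 37/65.

37/65


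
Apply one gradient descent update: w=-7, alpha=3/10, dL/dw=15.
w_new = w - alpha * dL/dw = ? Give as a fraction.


w_new = -7 - 3/10 * 15 = -7 - 9/2 = -23/2.

-23/2


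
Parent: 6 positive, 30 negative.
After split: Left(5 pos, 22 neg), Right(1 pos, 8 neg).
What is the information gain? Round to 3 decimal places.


H(parent) = 0.6500. H(left) = 0.6913, H(right) = 0.5033. Weighted = (27/36)*0.6913 + (9/36)*0.5033 = 0.6443. IG = 0.6500 - 0.6443 = 0.0057, which rounds to 0.006.

0.006


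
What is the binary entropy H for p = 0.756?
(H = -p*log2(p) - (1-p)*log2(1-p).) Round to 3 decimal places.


H = -0.756*log2(0.756) - 0.244*log2(0.244) = 0.802.

0.802


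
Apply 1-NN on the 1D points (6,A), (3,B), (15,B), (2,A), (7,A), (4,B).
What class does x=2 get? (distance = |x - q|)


Distances: |6-2|=4, |3-2|=1, |15-2|=13, |2-2|=0, |7-2|=5, |4-2|=2. 1 nearest: (2,A). Counts: {'A': 1}. Majority class: A.

A


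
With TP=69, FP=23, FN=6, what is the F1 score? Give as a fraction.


Precision = 69/92 = 3/4. Recall = 69/75 = 23/25. F1 = 2*P*R/(P+R) = 138/167.

138/167


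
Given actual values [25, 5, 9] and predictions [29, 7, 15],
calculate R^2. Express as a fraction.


Mean(y) = 13. SS_res = 56. SS_tot = 224. R^2 = 1 - 56/(224) = 3/4.

3/4


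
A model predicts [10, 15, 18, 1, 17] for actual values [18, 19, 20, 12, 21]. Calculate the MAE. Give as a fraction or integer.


MAE = (1/5) * (|18-10|=8 + |19-15|=4 + |20-18|=2 + |12-1|=11 + |21-17|=4). Sum = 29. MAE = 29/5.

29/5


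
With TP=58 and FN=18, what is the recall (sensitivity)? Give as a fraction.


Recall = TP / (TP + FN) = 58 / 76 = 29/38.

29/38


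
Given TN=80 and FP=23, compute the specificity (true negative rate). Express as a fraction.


Specificity = TN / (TN + FP) = 80 / 103 = 80/103.

80/103


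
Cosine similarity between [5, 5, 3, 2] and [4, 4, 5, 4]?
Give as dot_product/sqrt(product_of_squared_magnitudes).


dot = 63. |a|^2 = 63, |b|^2 = 73. cos = 63/sqrt(4599).

63/sqrt(4599)


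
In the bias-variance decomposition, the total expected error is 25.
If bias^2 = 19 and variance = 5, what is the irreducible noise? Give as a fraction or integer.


Total error = bias^2 + variance + irreducible noise. So irreducible noise = 25 - 19 - 5 = 1.

1


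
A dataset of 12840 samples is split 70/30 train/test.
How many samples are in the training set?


Test set = 12840 * 30% = 3852. Training set = 12840 - 3852 = 8988.

8988


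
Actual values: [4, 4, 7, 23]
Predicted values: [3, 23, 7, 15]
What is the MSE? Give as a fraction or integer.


MSE = (1/4) * ((4-3)^2=1 + (4-23)^2=361 + (7-7)^2=0 + (23-15)^2=64). Sum = 426. MSE = 213/2.

213/2


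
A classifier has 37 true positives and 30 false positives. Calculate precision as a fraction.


Precision = TP / (TP + FP) = 37 / 67 = 37/67.

37/67


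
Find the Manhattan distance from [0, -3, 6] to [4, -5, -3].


d = sum of absolute differences: |0-4|=4 + |-3--5|=2 + |6--3|=9 = 15.

15


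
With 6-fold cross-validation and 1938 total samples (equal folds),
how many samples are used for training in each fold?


Each validation fold has 1938/6 = 323 samples. Training set = 1938 - 323 = 1615.

1615


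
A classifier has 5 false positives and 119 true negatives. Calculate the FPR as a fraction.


FPR = FP / (FP + TN) = 5 / 124 = 5/124.

5/124


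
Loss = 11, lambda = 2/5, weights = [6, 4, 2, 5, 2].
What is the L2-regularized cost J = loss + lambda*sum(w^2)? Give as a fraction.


L2 sq norm = sum(w^2) = 85. J = 11 + 2/5 * 85 = 45.

45


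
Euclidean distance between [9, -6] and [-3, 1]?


d = sqrt(sum of squared differences). (9--3)^2=144, (-6-1)^2=49. Sum = 193.

sqrt(193)


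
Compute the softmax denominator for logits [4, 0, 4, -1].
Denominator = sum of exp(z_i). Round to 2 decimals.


Denom = e^4=54.5982 + e^0=1.0000 + e^4=54.5982 + e^-1=0.3679. Sum = 110.5643, which rounds to 110.56.

110.56


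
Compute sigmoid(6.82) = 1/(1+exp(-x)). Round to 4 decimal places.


sigma(6.82) = 1/(1+e^(-6.82)) = 1/(1+0.001092) = 1/1.001092 = 0.9989.

0.9989


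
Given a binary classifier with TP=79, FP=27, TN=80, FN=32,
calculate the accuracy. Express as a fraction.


Accuracy = (TP + TN) / (TP + TN + FP + FN) = (79 + 80) / 218 = 159/218.

159/218


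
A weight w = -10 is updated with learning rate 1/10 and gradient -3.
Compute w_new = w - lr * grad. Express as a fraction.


w_new = -10 - 1/10 * -3 = -10 - -3/10 = -97/10.

-97/10


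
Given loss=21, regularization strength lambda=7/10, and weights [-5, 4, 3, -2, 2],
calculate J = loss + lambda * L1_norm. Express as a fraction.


L1 norm = sum(|w|) = 16. J = 21 + 7/10 * 16 = 161/5.

161/5


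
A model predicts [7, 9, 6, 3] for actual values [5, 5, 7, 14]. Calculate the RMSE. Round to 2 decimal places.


MSE = 35.5000. RMSE = sqrt(35.5000) = 5.96.

5.96


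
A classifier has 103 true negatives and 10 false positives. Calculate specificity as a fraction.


Specificity = TN / (TN + FP) = 103 / 113 = 103/113.

103/113


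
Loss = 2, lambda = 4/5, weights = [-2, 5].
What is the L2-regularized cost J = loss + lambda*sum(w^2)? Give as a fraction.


L2 sq norm = sum(w^2) = 29. J = 2 + 4/5 * 29 = 126/5.

126/5


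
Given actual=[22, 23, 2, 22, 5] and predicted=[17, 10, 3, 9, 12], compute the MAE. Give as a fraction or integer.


MAE = (1/5) * (|22-17|=5 + |23-10|=13 + |2-3|=1 + |22-9|=13 + |5-12|=7). Sum = 39. MAE = 39/5.

39/5


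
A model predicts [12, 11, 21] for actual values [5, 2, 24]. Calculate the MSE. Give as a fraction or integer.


MSE = (1/3) * ((5-12)^2=49 + (2-11)^2=81 + (24-21)^2=9). Sum = 139. MSE = 139/3.

139/3


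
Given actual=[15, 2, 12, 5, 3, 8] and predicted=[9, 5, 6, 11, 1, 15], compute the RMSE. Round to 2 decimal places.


MSE = 28.3333. RMSE = sqrt(28.3333) = 5.32.

5.32


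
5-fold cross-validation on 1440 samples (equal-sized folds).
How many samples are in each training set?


Each validation fold has 1440/5 = 288 samples. Training set = 1440 - 288 = 1152.

1152


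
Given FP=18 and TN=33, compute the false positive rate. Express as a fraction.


FPR = FP / (FP + TN) = 18 / 51 = 6/17.

6/17


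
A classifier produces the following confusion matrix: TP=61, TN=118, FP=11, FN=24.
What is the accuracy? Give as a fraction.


Accuracy = (TP + TN) / (TP + TN + FP + FN) = (61 + 118) / 214 = 179/214.

179/214


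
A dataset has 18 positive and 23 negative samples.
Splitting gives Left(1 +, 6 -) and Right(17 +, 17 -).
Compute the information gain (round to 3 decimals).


H(parent) = 0.9892. H(left) = 0.5917, H(right) = 1.0000. Weighted = (7/41)*0.5917 + (34/41)*1.0000 = 0.9303. IG = 0.9892 - 0.9303 = 0.0589, which rounds to 0.059.

0.059


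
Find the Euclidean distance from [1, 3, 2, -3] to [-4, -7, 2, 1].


d = sqrt(sum of squared differences). (1--4)^2=25, (3--7)^2=100, (2-2)^2=0, (-3-1)^2=16. Sum = 141.

sqrt(141)


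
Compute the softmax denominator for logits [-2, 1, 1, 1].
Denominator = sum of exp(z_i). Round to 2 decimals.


Denom = e^-2=0.1353 + e^1=2.7183 + e^1=2.7183 + e^1=2.7183. Sum = 8.2902, which rounds to 8.29.

8.29


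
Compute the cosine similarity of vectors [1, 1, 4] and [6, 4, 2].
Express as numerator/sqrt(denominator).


dot = 18. |a|^2 = 18, |b|^2 = 56. cos = 18/sqrt(1008).

18/sqrt(1008)


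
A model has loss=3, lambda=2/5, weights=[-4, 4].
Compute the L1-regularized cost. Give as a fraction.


L1 norm = sum(|w|) = 8. J = 3 + 2/5 * 8 = 31/5.

31/5


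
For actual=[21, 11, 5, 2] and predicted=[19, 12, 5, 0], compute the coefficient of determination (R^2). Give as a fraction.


Mean(y) = 39/4. SS_res = 9. SS_tot = 843/4. R^2 = 1 - 9/(843/4) = 269/281.

269/281


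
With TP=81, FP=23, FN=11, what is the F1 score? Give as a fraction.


Precision = 81/104 = 81/104. Recall = 81/92 = 81/92. F1 = 2*P*R/(P+R) = 81/98.

81/98


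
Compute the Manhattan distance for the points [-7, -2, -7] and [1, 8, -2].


d = sum of absolute differences: |-7-1|=8 + |-2-8|=10 + |-7--2|=5 = 23.

23


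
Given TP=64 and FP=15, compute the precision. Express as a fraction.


Precision = TP / (TP + FP) = 64 / 79 = 64/79.

64/79


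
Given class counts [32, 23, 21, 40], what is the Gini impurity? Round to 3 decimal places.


Total = 116. Proportions: 32/116, 23/116, 21/116, 40/116. sum(p_i^2) = 0.2671. Gini = 1 - 0.2671 = 0.7329, which rounds to 0.733.

0.733


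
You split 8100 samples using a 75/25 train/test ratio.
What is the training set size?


Test set = 8100 * 25% = 2025. Training set = 8100 - 2025 = 6075.

6075


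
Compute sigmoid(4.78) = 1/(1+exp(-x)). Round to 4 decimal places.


sigma(4.78) = 1/(1+e^(-4.78)) = 1/(1+0.008396) = 1/1.008396 = 0.9917.

0.9917


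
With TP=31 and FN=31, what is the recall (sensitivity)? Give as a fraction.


Recall = TP / (TP + FN) = 31 / 62 = 1/2.

1/2


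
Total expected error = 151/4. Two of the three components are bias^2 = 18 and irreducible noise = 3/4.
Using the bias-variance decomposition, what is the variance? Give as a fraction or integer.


Total error = bias^2 + variance + irreducible noise. So variance = 151/4 - 18 - 3/4 = 19.

19


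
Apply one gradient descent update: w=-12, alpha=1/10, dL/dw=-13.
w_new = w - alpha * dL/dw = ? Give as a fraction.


w_new = -12 - 1/10 * -13 = -12 - -13/10 = -107/10.

-107/10


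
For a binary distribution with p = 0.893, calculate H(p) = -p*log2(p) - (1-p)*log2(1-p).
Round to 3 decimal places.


H = -0.893*log2(0.893) - 0.107*log2(0.107) = 0.491.

0.491


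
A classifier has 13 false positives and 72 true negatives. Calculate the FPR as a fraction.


FPR = FP / (FP + TN) = 13 / 85 = 13/85.

13/85


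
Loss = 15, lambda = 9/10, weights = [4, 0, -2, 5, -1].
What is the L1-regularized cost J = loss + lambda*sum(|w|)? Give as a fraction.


L1 norm = sum(|w|) = 12. J = 15 + 9/10 * 12 = 129/5.

129/5


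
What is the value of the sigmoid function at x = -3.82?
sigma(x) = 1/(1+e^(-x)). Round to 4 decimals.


sigma(-3.82) = 1/(1+e^(3.82)) = 1/(1+45.604208) = 1/46.604208 = 0.0215.

0.0215


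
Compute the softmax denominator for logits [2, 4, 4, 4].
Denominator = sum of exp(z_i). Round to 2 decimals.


Denom = e^2=7.3891 + e^4=54.5982 + e^4=54.5982 + e^4=54.5982. Sum = 171.1837, which rounds to 171.18.

171.18


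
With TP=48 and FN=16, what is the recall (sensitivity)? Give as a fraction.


Recall = TP / (TP + FN) = 48 / 64 = 3/4.

3/4


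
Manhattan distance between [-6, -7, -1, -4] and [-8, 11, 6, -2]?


d = sum of absolute differences: |-6--8|=2 + |-7-11|=18 + |-1-6|=7 + |-4--2|=2 = 29.

29


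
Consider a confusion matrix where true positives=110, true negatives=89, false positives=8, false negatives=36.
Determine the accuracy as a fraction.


Accuracy = (TP + TN) / (TP + TN + FP + FN) = (110 + 89) / 243 = 199/243.

199/243


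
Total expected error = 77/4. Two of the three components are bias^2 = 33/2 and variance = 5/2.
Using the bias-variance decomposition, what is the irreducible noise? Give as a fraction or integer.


Total error = bias^2 + variance + irreducible noise. So irreducible noise = 77/4 - 33/2 - 5/2 = 1/4.

1/4


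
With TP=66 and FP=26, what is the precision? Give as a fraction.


Precision = TP / (TP + FP) = 66 / 92 = 33/46.

33/46


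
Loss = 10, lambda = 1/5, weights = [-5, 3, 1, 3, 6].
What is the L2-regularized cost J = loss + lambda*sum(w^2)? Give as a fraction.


L2 sq norm = sum(w^2) = 80. J = 10 + 1/5 * 80 = 26.

26


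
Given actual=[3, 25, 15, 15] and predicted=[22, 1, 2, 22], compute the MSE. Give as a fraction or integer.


MSE = (1/4) * ((3-22)^2=361 + (25-1)^2=576 + (15-2)^2=169 + (15-22)^2=49). Sum = 1155. MSE = 1155/4.

1155/4


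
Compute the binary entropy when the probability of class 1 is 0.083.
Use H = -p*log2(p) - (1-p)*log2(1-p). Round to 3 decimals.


H = -0.083*log2(0.083) - 0.917*log2(0.917) = 0.413.

0.413


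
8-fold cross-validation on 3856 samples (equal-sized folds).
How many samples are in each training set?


Each validation fold has 3856/8 = 482 samples. Training set = 3856 - 482 = 3374.

3374


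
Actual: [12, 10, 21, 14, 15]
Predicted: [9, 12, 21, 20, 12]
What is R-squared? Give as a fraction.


Mean(y) = 72/5. SS_res = 58. SS_tot = 346/5. R^2 = 1 - 58/(346/5) = 28/173.

28/173


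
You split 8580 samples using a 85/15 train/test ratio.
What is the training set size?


Test set = 8580 * 15% = 1287. Training set = 8580 - 1287 = 7293.

7293


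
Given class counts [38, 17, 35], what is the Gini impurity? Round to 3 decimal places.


Total = 90. Proportions: 38/90, 17/90, 35/90. sum(p_i^2) = 0.3652. Gini = 1 - 0.3652 = 0.6348, which rounds to 0.635.

0.635


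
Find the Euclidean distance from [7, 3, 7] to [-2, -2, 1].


d = sqrt(sum of squared differences). (7--2)^2=81, (3--2)^2=25, (7-1)^2=36. Sum = 142.

sqrt(142)


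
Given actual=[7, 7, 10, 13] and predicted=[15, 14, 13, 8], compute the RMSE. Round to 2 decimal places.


MSE = 36.7500. RMSE = sqrt(36.7500) = 6.06.

6.06


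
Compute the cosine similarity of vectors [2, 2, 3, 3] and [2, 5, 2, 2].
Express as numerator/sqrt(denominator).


dot = 26. |a|^2 = 26, |b|^2 = 37. cos = 26/sqrt(962).

26/sqrt(962)


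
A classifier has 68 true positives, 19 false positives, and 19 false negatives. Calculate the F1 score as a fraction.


Precision = 68/87 = 68/87. Recall = 68/87 = 68/87. F1 = 2*P*R/(P+R) = 68/87.

68/87


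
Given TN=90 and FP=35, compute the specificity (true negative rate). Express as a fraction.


Specificity = TN / (TN + FP) = 90 / 125 = 18/25.

18/25


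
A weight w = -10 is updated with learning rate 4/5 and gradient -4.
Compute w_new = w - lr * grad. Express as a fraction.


w_new = -10 - 4/5 * -4 = -10 - -16/5 = -34/5.

-34/5


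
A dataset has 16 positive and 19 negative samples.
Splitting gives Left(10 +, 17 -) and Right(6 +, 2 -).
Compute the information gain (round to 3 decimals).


H(parent) = 0.9947. H(left) = 0.9510, H(right) = 0.8113. Weighted = (27/35)*0.9510 + (8/35)*0.8113 = 0.9191. IG = 0.9947 - 0.9191 = 0.0756, which rounds to 0.076.

0.076


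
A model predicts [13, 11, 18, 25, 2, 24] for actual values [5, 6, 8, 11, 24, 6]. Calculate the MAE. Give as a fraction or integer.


MAE = (1/6) * (|5-13|=8 + |6-11|=5 + |8-18|=10 + |11-25|=14 + |24-2|=22 + |6-24|=18). Sum = 77. MAE = 77/6.

77/6


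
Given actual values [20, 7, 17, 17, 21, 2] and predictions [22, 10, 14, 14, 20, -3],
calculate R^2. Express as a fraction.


Mean(y) = 14. SS_res = 57. SS_tot = 296. R^2 = 1 - 57/(296) = 239/296.

239/296


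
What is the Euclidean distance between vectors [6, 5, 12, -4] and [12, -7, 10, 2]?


d = sqrt(sum of squared differences). (6-12)^2=36, (5--7)^2=144, (12-10)^2=4, (-4-2)^2=36. Sum = 220.

sqrt(220)


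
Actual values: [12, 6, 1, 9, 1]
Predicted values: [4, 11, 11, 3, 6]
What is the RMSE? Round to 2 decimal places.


MSE = 50.0000. RMSE = sqrt(50.0000) = 7.07.

7.07


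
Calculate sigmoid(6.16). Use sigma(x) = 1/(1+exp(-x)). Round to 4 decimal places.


sigma(6.16) = 1/(1+e^(-6.16)) = 1/(1+0.002112) = 1/1.002112 = 0.9979.

0.9979


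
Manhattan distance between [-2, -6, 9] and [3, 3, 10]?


d = sum of absolute differences: |-2-3|=5 + |-6-3|=9 + |9-10|=1 = 15.

15


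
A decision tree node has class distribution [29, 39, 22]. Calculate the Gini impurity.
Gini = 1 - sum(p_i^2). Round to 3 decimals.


Total = 90. Proportions: 29/90, 39/90, 22/90. sum(p_i^2) = 0.3514. Gini = 1 - 0.3514 = 0.6486, which rounds to 0.649.

0.649


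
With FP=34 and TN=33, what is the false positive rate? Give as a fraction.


FPR = FP / (FP + TN) = 34 / 67 = 34/67.

34/67


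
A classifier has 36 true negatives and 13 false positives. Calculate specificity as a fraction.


Specificity = TN / (TN + FP) = 36 / 49 = 36/49.

36/49


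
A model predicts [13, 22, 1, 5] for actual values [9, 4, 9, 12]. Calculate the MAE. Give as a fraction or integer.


MAE = (1/4) * (|9-13|=4 + |4-22|=18 + |9-1|=8 + |12-5|=7). Sum = 37. MAE = 37/4.

37/4


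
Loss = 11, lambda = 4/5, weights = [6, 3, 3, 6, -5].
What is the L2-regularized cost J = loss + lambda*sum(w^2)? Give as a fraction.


L2 sq norm = sum(w^2) = 115. J = 11 + 4/5 * 115 = 103.

103


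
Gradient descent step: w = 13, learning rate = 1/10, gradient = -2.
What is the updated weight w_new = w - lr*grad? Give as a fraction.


w_new = 13 - 1/10 * -2 = 13 - -1/5 = 66/5.

66/5


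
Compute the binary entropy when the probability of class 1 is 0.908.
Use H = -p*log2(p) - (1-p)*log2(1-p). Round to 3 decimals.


H = -0.908*log2(0.908) - 0.092*log2(0.092) = 0.443.

0.443


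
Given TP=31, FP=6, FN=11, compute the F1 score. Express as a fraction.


Precision = 31/37 = 31/37. Recall = 31/42 = 31/42. F1 = 2*P*R/(P+R) = 62/79.

62/79


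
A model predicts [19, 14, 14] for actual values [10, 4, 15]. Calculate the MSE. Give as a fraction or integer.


MSE = (1/3) * ((10-19)^2=81 + (4-14)^2=100 + (15-14)^2=1). Sum = 182. MSE = 182/3.

182/3


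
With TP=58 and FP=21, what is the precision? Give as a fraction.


Precision = TP / (TP + FP) = 58 / 79 = 58/79.

58/79


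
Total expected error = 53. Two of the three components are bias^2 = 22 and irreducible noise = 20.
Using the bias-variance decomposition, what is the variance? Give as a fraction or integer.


Total error = bias^2 + variance + irreducible noise. So variance = 53 - 22 - 20 = 11.

11


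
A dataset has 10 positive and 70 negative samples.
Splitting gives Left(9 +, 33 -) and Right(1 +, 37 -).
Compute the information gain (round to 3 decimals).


H(parent) = 0.5436. H(left) = 0.7496, H(right) = 0.1756. Weighted = (42/80)*0.7496 + (38/80)*0.1756 = 0.4770. IG = 0.5436 - 0.4770 = 0.0666, which rounds to 0.067.

0.067


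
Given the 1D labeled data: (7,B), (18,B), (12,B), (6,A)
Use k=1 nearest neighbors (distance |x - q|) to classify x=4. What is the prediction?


Distances: |7-4|=3, |18-4|=14, |12-4|=8, |6-4|=2. 1 nearest: (6,A). Counts: {'A': 1}. Majority class: A.

A


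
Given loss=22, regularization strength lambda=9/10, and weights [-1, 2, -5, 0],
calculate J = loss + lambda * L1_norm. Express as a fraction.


L1 norm = sum(|w|) = 8. J = 22 + 9/10 * 8 = 146/5.

146/5


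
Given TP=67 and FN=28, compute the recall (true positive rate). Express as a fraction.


Recall = TP / (TP + FN) = 67 / 95 = 67/95.

67/95


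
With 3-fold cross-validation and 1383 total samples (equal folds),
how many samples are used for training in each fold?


Each validation fold has 1383/3 = 461 samples. Training set = 1383 - 461 = 922.

922


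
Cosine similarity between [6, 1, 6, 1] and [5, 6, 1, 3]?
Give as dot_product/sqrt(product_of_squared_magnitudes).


dot = 45. |a|^2 = 74, |b|^2 = 71. cos = 45/sqrt(5254).

45/sqrt(5254)


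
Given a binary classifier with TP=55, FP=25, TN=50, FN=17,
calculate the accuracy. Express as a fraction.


Accuracy = (TP + TN) / (TP + TN + FP + FN) = (55 + 50) / 147 = 5/7.

5/7


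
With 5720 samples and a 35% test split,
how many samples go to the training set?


Test set = 5720 * 35% = 2002. Training set = 5720 - 2002 = 3718.

3718


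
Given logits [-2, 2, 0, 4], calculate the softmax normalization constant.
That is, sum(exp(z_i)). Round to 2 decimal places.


Denom = e^-2=0.1353 + e^2=7.3891 + e^0=1.0000 + e^4=54.5982. Sum = 63.1226, which rounds to 63.12.

63.12


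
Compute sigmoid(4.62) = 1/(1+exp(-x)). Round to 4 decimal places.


sigma(4.62) = 1/(1+e^(-4.62)) = 1/(1+0.009853) = 1/1.009853 = 0.9902.

0.9902


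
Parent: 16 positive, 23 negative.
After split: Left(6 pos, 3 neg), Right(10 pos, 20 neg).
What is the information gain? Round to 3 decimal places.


H(parent) = 0.9766. H(left) = 0.9183, H(right) = 0.9183. Weighted = (9/39)*0.9183 + (30/39)*0.9183 = 0.9183. IG = 0.9766 - 0.9183 = 0.0583, which rounds to 0.058.

0.058


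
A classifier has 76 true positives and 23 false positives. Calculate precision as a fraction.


Precision = TP / (TP + FP) = 76 / 99 = 76/99.

76/99


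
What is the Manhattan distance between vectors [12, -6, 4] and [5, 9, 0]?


d = sum of absolute differences: |12-5|=7 + |-6-9|=15 + |4-0|=4 = 26.

26


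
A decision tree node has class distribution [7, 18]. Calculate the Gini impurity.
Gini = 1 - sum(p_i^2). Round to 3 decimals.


Total = 25. Proportions: 7/25, 18/25. sum(p_i^2) = 0.5968. Gini = 1 - 0.5968 = 0.4032, which rounds to 0.403.

0.403


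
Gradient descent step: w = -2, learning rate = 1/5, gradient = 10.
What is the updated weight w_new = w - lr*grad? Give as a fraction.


w_new = -2 - 1/5 * 10 = -2 - 2 = -4.

-4


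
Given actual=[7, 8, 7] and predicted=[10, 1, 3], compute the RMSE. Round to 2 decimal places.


MSE = 24.6667. RMSE = sqrt(24.6667) = 4.97.

4.97


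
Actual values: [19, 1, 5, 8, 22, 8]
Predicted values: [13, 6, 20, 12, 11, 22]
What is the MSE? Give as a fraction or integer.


MSE = (1/6) * ((19-13)^2=36 + (1-6)^2=25 + (5-20)^2=225 + (8-12)^2=16 + (22-11)^2=121 + (8-22)^2=196). Sum = 619. MSE = 619/6.

619/6


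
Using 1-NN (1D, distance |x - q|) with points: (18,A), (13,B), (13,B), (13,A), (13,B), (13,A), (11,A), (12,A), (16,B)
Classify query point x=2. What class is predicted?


Distances: |18-2|=16, |13-2|=11, |13-2|=11, |13-2|=11, |13-2|=11, |13-2|=11, |11-2|=9, |12-2|=10, |16-2|=14. 1 nearest: (11,A). Counts: {'A': 1}. Majority class: A.

A


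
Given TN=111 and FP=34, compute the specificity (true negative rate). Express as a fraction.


Specificity = TN / (TN + FP) = 111 / 145 = 111/145.

111/145


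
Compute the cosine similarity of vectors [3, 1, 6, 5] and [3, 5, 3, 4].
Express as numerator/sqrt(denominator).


dot = 52. |a|^2 = 71, |b|^2 = 59. cos = 52/sqrt(4189).

52/sqrt(4189)


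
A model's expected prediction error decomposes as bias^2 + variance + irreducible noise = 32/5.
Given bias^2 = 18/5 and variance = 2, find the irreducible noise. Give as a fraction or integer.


Total error = bias^2 + variance + irreducible noise. So irreducible noise = 32/5 - 18/5 - 2 = 4/5.

4/5


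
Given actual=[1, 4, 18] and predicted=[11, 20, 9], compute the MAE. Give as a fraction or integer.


MAE = (1/3) * (|1-11|=10 + |4-20|=16 + |18-9|=9). Sum = 35. MAE = 35/3.

35/3


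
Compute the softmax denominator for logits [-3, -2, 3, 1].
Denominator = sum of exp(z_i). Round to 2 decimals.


Denom = e^-3=0.0498 + e^-2=0.1353 + e^3=20.0855 + e^1=2.7183. Sum = 22.9889, which rounds to 22.99.

22.99


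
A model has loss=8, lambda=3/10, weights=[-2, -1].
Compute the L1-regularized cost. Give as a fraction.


L1 norm = sum(|w|) = 3. J = 8 + 3/10 * 3 = 89/10.

89/10


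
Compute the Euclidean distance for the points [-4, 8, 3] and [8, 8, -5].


d = sqrt(sum of squared differences). (-4-8)^2=144, (8-8)^2=0, (3--5)^2=64. Sum = 208.

sqrt(208)


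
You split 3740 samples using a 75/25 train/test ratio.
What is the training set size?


Test set = 3740 * 25% = 935. Training set = 3740 - 935 = 2805.

2805


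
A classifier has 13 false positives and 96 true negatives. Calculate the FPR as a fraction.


FPR = FP / (FP + TN) = 13 / 109 = 13/109.

13/109


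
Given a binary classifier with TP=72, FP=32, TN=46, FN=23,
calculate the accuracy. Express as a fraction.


Accuracy = (TP + TN) / (TP + TN + FP + FN) = (72 + 46) / 173 = 118/173.

118/173


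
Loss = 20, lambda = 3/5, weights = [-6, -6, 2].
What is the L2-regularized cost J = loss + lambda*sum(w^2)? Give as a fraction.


L2 sq norm = sum(w^2) = 76. J = 20 + 3/5 * 76 = 328/5.

328/5


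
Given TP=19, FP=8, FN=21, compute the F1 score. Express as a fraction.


Precision = 19/27 = 19/27. Recall = 19/40 = 19/40. F1 = 2*P*R/(P+R) = 38/67.

38/67


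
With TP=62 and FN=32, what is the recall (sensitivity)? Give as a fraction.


Recall = TP / (TP + FN) = 62 / 94 = 31/47.

31/47


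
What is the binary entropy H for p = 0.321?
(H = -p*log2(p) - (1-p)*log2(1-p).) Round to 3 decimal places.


H = -0.321*log2(0.321) - 0.679*log2(0.679) = 0.905.

0.905


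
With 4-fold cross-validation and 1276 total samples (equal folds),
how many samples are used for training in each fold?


Each validation fold has 1276/4 = 319 samples. Training set = 1276 - 319 = 957.

957


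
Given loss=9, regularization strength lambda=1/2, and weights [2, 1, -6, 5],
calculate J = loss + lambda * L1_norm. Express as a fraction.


L1 norm = sum(|w|) = 14. J = 9 + 1/2 * 14 = 16.

16


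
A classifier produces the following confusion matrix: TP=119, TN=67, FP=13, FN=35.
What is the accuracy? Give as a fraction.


Accuracy = (TP + TN) / (TP + TN + FP + FN) = (119 + 67) / 234 = 31/39.

31/39
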